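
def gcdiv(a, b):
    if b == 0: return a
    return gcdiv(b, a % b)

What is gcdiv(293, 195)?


gcdiv(293, 195) = gcdiv(195, 98)
gcdiv(195, 98) = gcdiv(98, 97)
gcdiv(98, 97) = gcdiv(97, 1)
gcdiv(97, 1) = gcdiv(1, 0)
gcdiv(1, 0) = 1  (base case)

1


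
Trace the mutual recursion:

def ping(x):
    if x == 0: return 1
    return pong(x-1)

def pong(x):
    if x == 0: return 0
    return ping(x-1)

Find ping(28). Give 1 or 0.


ping(28) = pong(27)
pong(27) = ping(26)
ping(26) = pong(25)
pong(25) = ping(24)
ping(24) = pong(23)
pong(23) = ping(22)
ping(22) = pong(21)
pong(21) = ping(20)
ping(20) = pong(19)
pong(19) = ping(18)
ping(18) = pong(17)
pong(17) = ping(16)
ping(16) = pong(15)
pong(15) = ping(14)
ping(14) = pong(13)
pong(13) = ping(12)
ping(12) = pong(11)
pong(11) = ping(10)
ping(10) = pong(9)
pong(9) = ping(8)
ping(8) = pong(7)
pong(7) = ping(6)
ping(6) = pong(5)
pong(5) = ping(4)
ping(4) = pong(3)
pong(3) = ping(2)
ping(2) = pong(1)
pong(1) = ping(0)
ping(0) = 1  (base case)
Result: 1

1


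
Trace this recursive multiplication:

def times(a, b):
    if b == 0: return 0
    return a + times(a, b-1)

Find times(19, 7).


times(19, 7) = 19 + times(19, 6)
times(19, 6) = 19 + times(19, 5)
times(19, 5) = 19 + times(19, 4)
times(19, 4) = 19 + times(19, 3)
times(19, 3) = 19 + times(19, 2)
times(19, 2) = 19 + times(19, 1)
times(19, 1) = 19 + times(19, 0)
times(19, 0) = 0  (base case)
Total: 19 + 19 + 19 + 19 + 19 + 19 + 19 + 0 = 133

133


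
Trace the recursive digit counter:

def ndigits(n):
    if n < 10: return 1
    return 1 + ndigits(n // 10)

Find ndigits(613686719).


ndigits(613686719) = 1 + ndigits(61368671)
ndigits(61368671) = 1 + ndigits(6136867)
ndigits(6136867) = 1 + ndigits(613686)
ndigits(613686) = 1 + ndigits(61368)
ndigits(61368) = 1 + ndigits(6136)
ndigits(6136) = 1 + ndigits(613)
ndigits(613) = 1 + ndigits(61)
ndigits(61) = 1 + ndigits(6)
ndigits(6) = 1  (base case: 6 < 10)
Unwinding: 1 + 1 + 1 + 1 + 1 + 1 + 1 + 1 + 1 = 9

9


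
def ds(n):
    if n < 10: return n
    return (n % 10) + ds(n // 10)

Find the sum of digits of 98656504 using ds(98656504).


ds(98656504) = 4 + ds(9865650)
ds(9865650) = 0 + ds(986565)
ds(986565) = 5 + ds(98656)
ds(98656) = 6 + ds(9865)
ds(9865) = 5 + ds(986)
ds(986) = 6 + ds(98)
ds(98) = 8 + ds(9)
ds(9) = 9  (base case)
Total: 4 + 0 + 5 + 6 + 5 + 6 + 8 + 9 = 43

43


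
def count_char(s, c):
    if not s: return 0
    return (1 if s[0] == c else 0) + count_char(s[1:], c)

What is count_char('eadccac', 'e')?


s[0]='e' == 'e' -> 1
s[0]='a' != 'e' -> 0
s[0]='d' != 'e' -> 0
s[0]='c' != 'e' -> 0
s[0]='c' != 'e' -> 0
s[0]='a' != 'e' -> 0
s[0]='c' != 'e' -> 0
Sum: 1 + 0 + 0 + 0 + 0 + 0 + 0 = 1

1


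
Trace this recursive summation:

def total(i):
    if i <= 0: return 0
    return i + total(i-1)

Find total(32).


total(32)
= 32 + 31 + 30 + 29 + 28 + 27 + 26 + 25 + 24 + 23 + 22 + 21 + 20 + 19 + 18 + 17 + 16 + 15 + 14 + 13 + 12 + 11 + 10 + 9 + 8 + 7 + 6 + 5 + 4 + 3 + 2 + 1 + total(0)
= 32 + 31 + 30 + 29 + 28 + 27 + 26 + 25 + 24 + 23 + 22 + 21 + 20 + 19 + 18 + 17 + 16 + 15 + 14 + 13 + 12 + 11 + 10 + 9 + 8 + 7 + 6 + 5 + 4 + 3 + 2 + 1 + 0
= 528

528


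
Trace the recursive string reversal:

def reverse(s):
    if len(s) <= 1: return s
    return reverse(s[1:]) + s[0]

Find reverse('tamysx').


reverse('tamysx') = reverse('amysx') + 't'
reverse('amysx') = reverse('mysx') + 'a'
reverse('mysx') = reverse('ysx') + 'm'
reverse('ysx') = reverse('sx') + 'y'
reverse('sx') = reverse('x') + 's'
reverse('x') = 'x'  (base case)
Concatenating: 'x' + 's' + 'y' + 'm' + 'a' + 't' = 'xsymat'

xsymat


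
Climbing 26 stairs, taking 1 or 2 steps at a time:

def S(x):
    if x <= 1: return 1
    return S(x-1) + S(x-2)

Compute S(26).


Building up from base cases:
S(0) = 1
S(1) = 1
S(2) = S(1) + S(0) = 1 + 1 = 2
S(3) = S(2) + S(1) = 2 + 1 = 3
S(4) = S(3) + S(2) = 3 + 2 = 5
S(5) = S(4) + S(3) = 5 + 3 = 8
S(6) = S(5) + S(4) = 8 + 5 = 13
S(7) = S(6) + S(5) = 13 + 8 = 21
S(8) = S(7) + S(6) = 21 + 13 = 34
S(9) = S(8) + S(7) = 34 + 21 = 55
S(10) = S(9) + S(8) = 55 + 34 = 89
S(11) = S(10) + S(9) = 89 + 55 = 144
S(12) = S(11) + S(10) = 144 + 89 = 233
S(13) = S(12) + S(11) = 233 + 144 = 377
S(14) = S(13) + S(12) = 377 + 233 = 610
S(15) = S(14) + S(13) = 610 + 377 = 987
S(16) = S(15) + S(14) = 987 + 610 = 1597
S(17) = S(16) + S(15) = 1597 + 987 = 2584
S(18) = S(17) + S(16) = 2584 + 1597 = 4181
S(19) = S(18) + S(17) = 4181 + 2584 = 6765
S(20) = S(19) + S(18) = 6765 + 4181 = 10946
S(21) = S(20) + S(19) = 10946 + 6765 = 17711
S(22) = S(21) + S(20) = 17711 + 10946 = 28657
S(23) = S(22) + S(21) = 28657 + 17711 = 46368
S(24) = S(23) + S(22) = 46368 + 28657 = 75025
S(25) = S(24) + S(23) = 75025 + 46368 = 121393
S(26) = S(25) + S(24) = 121393 + 75025 = 196418

196418


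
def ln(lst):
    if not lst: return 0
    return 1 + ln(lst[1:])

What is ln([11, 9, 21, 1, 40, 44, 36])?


ln([11, 9, 21, 1, 40, 44, 36]) = 1 + ln([9, 21, 1, 40, 44, 36])
ln([9, 21, 1, 40, 44, 36]) = 1 + ln([21, 1, 40, 44, 36])
ln([21, 1, 40, 44, 36]) = 1 + ln([1, 40, 44, 36])
ln([1, 40, 44, 36]) = 1 + ln([40, 44, 36])
ln([40, 44, 36]) = 1 + ln([44, 36])
ln([44, 36]) = 1 + ln([36])
ln([36]) = 1 + ln([])
ln([]) = 0  (base case)
Unwinding: 1 + 1 + 1 + 1 + 1 + 1 + 1 + 0 = 7

7


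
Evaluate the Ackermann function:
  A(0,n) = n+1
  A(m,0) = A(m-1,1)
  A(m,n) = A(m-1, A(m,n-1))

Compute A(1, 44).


A(1, 44) = A(0, A(1, 43))
  A(1, 43) = A(0, A(1, 42))
    A(1, 42) = A(0, A(1, 41))
      A(1, 41) = A(0, A(1, 40))
        A(1, 40) = A(0, A(1, 39))
          A(1, 39) = A(0, A(1, 38))
          A(1, 38) = A(0, A(1, 37))
          A(1, 37) = A(0, A(1, 36))
          A(1, 36) = A(0, A(1, 35))
          A(1, 35) = A(0, A(1, 34))
          A(1, 34) = A(0, A(1, 33))
          A(1, 33) = A(0, A(1, 32))
          A(1, 32) = A(0, A(1, 31))
          A(1, 31) = A(0, A(1, 30))
          A(1, 30) = A(0, A(1, 29))
          A(1, 29) = A(0, A(1, 28))
          A(1, 28) = A(0, A(1, 27))
          A(1, 27) = A(0, A(1, 26))
          A(1, 26) = A(0, A(1, 25))
          A(1, 25) = A(0, A(1, 24))
          A(1, 24) = A(0, A(1, 23))
          A(1, 23) = A(0, A(1, 22))
          A(1, 22) = A(0, A(1, 21))
          A(1, 21) = A(0, A(1, 20))
          A(1, 20) = A(0, A(1, 19))
... (trace truncated)
Result: A(1, 44) = 46

46


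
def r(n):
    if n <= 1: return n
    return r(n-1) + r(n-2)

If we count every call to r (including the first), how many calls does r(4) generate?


Let C(n) = total calls for r(n)
C(0) = 1, C(1) = 1
C(2) = 1 + C(1) + C(0) = 1 + 1 + 1 = 3
C(3) = 1 + C(2) + C(1) = 1 + 3 + 1 = 5
C(4) = 1 + C(3) + C(2) = 1 + 5 + 3 = 9

9


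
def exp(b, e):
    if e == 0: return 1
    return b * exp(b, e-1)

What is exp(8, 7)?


exp(8, 7)
= 8 * exp(8, 6)
= 8 * 8 * exp(8, 5)
= 8 * 8 * 8 * exp(8, 4)
= 8 * 8 * 8 * 8 * exp(8, 3)
= 8 * 8 * 8 * 8 * 8 * exp(8, 2)
= 8 * 8 * 8 * 8 * 8 * 8 * exp(8, 1)
= 8 * 8 * 8 * 8 * 8 * 8 * 8 * exp(8, 0)
= 8 * 8 * 8 * 8 * 8 * 8 * 8 * 1
= 2097152

2097152


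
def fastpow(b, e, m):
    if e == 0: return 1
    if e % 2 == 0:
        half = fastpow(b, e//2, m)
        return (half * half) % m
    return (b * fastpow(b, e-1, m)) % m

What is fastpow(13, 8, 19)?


fastpow(13, 8, 19): e is even, compute fastpow(13, 4, 19)
  fastpow(13, 4, 19): e is even, compute fastpow(13, 2, 19)
    fastpow(13, 2, 19): e is even, compute fastpow(13, 1, 19)
      fastpow(13, 1, 19): e is odd, compute fastpow(13, 0, 19)
        fastpow(13, 0, 19) = 1
      (13 * 1) % 19 = 13
    half=13, (13*13) % 19 = 17
  half=17, (17*17) % 19 = 4
half=4, (4*4) % 19 = 16

16


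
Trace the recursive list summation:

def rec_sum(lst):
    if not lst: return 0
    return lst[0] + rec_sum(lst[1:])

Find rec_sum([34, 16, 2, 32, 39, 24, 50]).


rec_sum([34, 16, 2, 32, 39, 24, 50]) = 34 + rec_sum([16, 2, 32, 39, 24, 50])
rec_sum([16, 2, 32, 39, 24, 50]) = 16 + rec_sum([2, 32, 39, 24, 50])
rec_sum([2, 32, 39, 24, 50]) = 2 + rec_sum([32, 39, 24, 50])
rec_sum([32, 39, 24, 50]) = 32 + rec_sum([39, 24, 50])
rec_sum([39, 24, 50]) = 39 + rec_sum([24, 50])
rec_sum([24, 50]) = 24 + rec_sum([50])
rec_sum([50]) = 50 + rec_sum([])
rec_sum([]) = 0  (base case)
Total: 34 + 16 + 2 + 32 + 39 + 24 + 50 + 0 = 197

197


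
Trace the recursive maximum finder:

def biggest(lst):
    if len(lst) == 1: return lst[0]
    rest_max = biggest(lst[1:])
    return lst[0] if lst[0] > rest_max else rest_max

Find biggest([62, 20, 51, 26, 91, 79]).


biggest([62, 20, 51, 26, 91, 79]): compare 62 with biggest([20, 51, 26, 91, 79])
biggest([20, 51, 26, 91, 79]): compare 20 with biggest([51, 26, 91, 79])
biggest([51, 26, 91, 79]): compare 51 with biggest([26, 91, 79])
biggest([26, 91, 79]): compare 26 with biggest([91, 79])
biggest([91, 79]): compare 91 with biggest([79])
biggest([79]) = 79  (base case)
Compare 91 with 79 -> 91
Compare 26 with 91 -> 91
Compare 51 with 91 -> 91
Compare 20 with 91 -> 91
Compare 62 with 91 -> 91

91


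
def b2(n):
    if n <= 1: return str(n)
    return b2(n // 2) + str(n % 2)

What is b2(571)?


b2(571) = b2(285) + '1'
b2(285) = b2(142) + '1'
b2(142) = b2(71) + '0'
b2(71) = b2(35) + '1'
b2(35) = b2(17) + '1'
b2(17) = b2(8) + '1'
b2(8) = b2(4) + '0'
b2(4) = b2(2) + '0'
b2(2) = b2(1) + '0'
b2(1) = '1'  (base case)
Concatenating: '1' + '0' + '0' + '0' + '1' + '1' + '1' + '0' + '1' + '1' = '1000111011'

1000111011


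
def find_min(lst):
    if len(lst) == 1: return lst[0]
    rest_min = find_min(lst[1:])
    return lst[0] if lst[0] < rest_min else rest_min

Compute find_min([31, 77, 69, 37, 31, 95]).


find_min([31, 77, 69, 37, 31, 95]): compare 31 with find_min([77, 69, 37, 31, 95])
find_min([77, 69, 37, 31, 95]): compare 77 with find_min([69, 37, 31, 95])
find_min([69, 37, 31, 95]): compare 69 with find_min([37, 31, 95])
find_min([37, 31, 95]): compare 37 with find_min([31, 95])
find_min([31, 95]): compare 31 with find_min([95])
find_min([95]) = 95  (base case)
Compare 31 with 95 -> 31
Compare 37 with 31 -> 31
Compare 69 with 31 -> 31
Compare 77 with 31 -> 31
Compare 31 with 31 -> 31

31


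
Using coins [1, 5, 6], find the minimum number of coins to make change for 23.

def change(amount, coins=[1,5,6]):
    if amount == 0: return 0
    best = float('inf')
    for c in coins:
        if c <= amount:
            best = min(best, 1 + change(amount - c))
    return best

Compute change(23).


Building up with DP:
change(0) = 0
change(1) = min(1+change(0)=1+0=1) = 1
change(2) = min(1+change(1)=1+1=2) = 2
change(3) = min(1+change(2)=1+2=3) = 3
change(4) = min(1+change(3)=1+3=4) = 4
change(5) = min(1+change(4)=1+4=5, 1+change(0)=1+0=1) = 1
change(6) = min(1+change(5)=1+1=2, 1+change(1)=1+1=2, 1+change(0)=1+0=1) = 1
change(7) = min(1+change(6)=1+1=2, 1+change(2)=1+2=3, 1+change(1)=1+1=2) = 2
change(8) = min(1+change(7)=1+2=3, 1+change(3)=1+3=4, 1+change(2)=1+2=3) = 3
change(9) = min(1+change(8)=1+3=4, 1+change(4)=1+4=5, 1+change(3)=1+3=4) = 4
change(10) = min(1+change(9)=1+4=5, 1+change(5)=1+1=2, 1+change(4)=1+4=5) = 2
change(11) = min(1+change(10)=1+2=3, 1+change(6)=1+1=2, 1+change(5)=1+1=2) = 2
change(12) = min(1+change(11)=1+2=3, 1+change(7)=1+2=3, 1+change(6)=1+1=2) = 2
change(13) = min(1+change(12)=1+2=3, 1+change(8)=1+3=4, 1+change(7)=1+2=3) = 3
change(14) = min(1+change(13)=1+3=4, 1+change(9)=1+4=5, 1+change(8)=1+3=4) = 4
change(15) = min(1+change(14)=1+4=5, 1+change(10)=1+2=3, 1+change(9)=1+4=5) = 3
change(16) = min(1+change(15)=1+3=4, 1+change(11)=1+2=3, 1+change(10)=1+2=3) = 3
change(17) = min(1+change(16)=1+3=4, 1+change(12)=1+2=3, 1+change(11)=1+2=3) = 3
change(18) = min(1+change(17)=1+3=4, 1+change(13)=1+3=4, 1+change(12)=1+2=3) = 3
change(19) = min(1+change(18)=1+3=4, 1+change(14)=1+4=5, 1+change(13)=1+3=4) = 4
change(20) = min(1+change(19)=1+4=5, 1+change(15)=1+3=4, 1+change(14)=1+4=5) = 4
change(21) = min(1+change(20)=1+4=5, 1+change(16)=1+3=4, 1+change(15)=1+3=4) = 4
change(22) = min(1+change(21)=1+4=5, 1+change(17)=1+3=4, 1+change(16)=1+3=4) = 4
change(23) = min(1+change(22)=1+4=5, 1+change(18)=1+3=4, 1+change(17)=1+3=4) = 4

4


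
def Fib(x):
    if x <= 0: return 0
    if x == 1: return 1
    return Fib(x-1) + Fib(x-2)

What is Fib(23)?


Computing Fib(23) bottom-up:
Fib(0) = 0
Fib(1) = 1
Fib(2) = Fib(1) + Fib(0) = 1 + 0 = 1
Fib(3) = Fib(2) + Fib(1) = 1 + 1 = 2
Fib(4) = Fib(3) + Fib(2) = 2 + 1 = 3
Fib(5) = Fib(4) + Fib(3) = 3 + 2 = 5
Fib(6) = Fib(5) + Fib(4) = 5 + 3 = 8
Fib(7) = Fib(6) + Fib(5) = 8 + 5 = 13
Fib(8) = Fib(7) + Fib(6) = 13 + 8 = 21
Fib(9) = Fib(8) + Fib(7) = 21 + 13 = 34
Fib(10) = Fib(9) + Fib(8) = 34 + 21 = 55
Fib(11) = Fib(10) + Fib(9) = 55 + 34 = 89
Fib(12) = Fib(11) + Fib(10) = 89 + 55 = 144
Fib(13) = Fib(12) + Fib(11) = 144 + 89 = 233
Fib(14) = Fib(13) + Fib(12) = 233 + 144 = 377
Fib(15) = Fib(14) + Fib(13) = 377 + 233 = 610
Fib(16) = Fib(15) + Fib(14) = 610 + 377 = 987
Fib(17) = Fib(16) + Fib(15) = 987 + 610 = 1597
Fib(18) = Fib(17) + Fib(16) = 1597 + 987 = 2584
Fib(19) = Fib(18) + Fib(17) = 2584 + 1597 = 4181
Fib(20) = Fib(19) + Fib(18) = 4181 + 2584 = 6765
Fib(21) = Fib(20) + Fib(19) = 6765 + 4181 = 10946
Fib(22) = Fib(21) + Fib(20) = 10946 + 6765 = 17711
Fib(23) = Fib(22) + Fib(21) = 17711 + 10946 = 28657

28657


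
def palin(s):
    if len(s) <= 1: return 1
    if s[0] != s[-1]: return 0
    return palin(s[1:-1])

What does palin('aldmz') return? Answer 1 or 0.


palin('aldmz'): s[0]='a' != s[-1]='z' -> return 0
Result: 0 (not a palindrome)

0


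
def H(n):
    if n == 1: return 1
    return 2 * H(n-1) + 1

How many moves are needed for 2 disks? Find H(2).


H(2) = 2 * H(1) + 1
H(1) = 1  (base case)
H(2) = 2 * 1 + 1 = 3

3


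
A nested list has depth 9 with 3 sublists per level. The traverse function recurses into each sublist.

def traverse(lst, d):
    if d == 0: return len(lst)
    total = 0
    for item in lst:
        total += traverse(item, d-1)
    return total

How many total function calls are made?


At depth 0 (root): 1 call
At depth 1: each of 1 parents calls traverse on 3 children = 3 calls
At depth 2: each of 3 parents calls traverse on 3 children = 9 calls
At depth 3: each of 9 parents calls traverse on 3 children = 27 calls
At depth 4: each of 27 parents calls traverse on 3 children = 81 calls
At depth 5: each of 81 parents calls traverse on 3 children = 243 calls
At depth 6: each of 243 parents calls traverse on 3 children = 729 calls
At depth 7: each of 729 parents calls traverse on 3 children = 2187 calls
At depth 8: each of 2187 parents calls traverse on 3 children = 6561 calls
At depth 9: each of 6561 parents calls traverse on 3 children = 19683 calls
Total: 1 + 3 + 9 + 27 + 81 + 243 + 729 + 2187 + 6561 + 19683 = 29524

29524


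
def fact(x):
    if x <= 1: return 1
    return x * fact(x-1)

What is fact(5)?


fact(5)
= 5 * fact(4)
= 5 * 4 * fact(3)
= 5 * 4 * 3 * fact(2)
= 5 * 4 * 3 * 2 * fact(1)
= 5 * 4 * 3 * 2 * 1
= 120

120


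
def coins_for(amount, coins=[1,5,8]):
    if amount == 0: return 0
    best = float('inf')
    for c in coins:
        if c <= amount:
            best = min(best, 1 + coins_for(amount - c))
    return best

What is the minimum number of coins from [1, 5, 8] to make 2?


Building up with DP:
coins_for(0) = 0
coins_for(1) = min(1+coins_for(0)=1+0=1) = 1
coins_for(2) = min(1+coins_for(1)=1+1=2) = 2

2


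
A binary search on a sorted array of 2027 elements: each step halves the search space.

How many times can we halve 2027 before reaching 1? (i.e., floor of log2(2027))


2027 / 2 = 1013
1013 / 2 = 506
506 / 2 = 253
253 / 2 = 126
126 / 2 = 63
63 / 2 = 31
31 / 2 = 15
15 / 2 = 7
7 / 2 = 3
3 / 2 = 1
Reached 1 after 10 halvings

10


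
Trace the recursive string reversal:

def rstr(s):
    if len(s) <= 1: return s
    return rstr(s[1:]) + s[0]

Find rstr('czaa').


rstr('czaa') = rstr('zaa') + 'c'
rstr('zaa') = rstr('aa') + 'z'
rstr('aa') = rstr('a') + 'a'
rstr('a') = 'a'  (base case)
Concatenating: 'a' + 'a' + 'z' + 'c' = 'aazc'

aazc


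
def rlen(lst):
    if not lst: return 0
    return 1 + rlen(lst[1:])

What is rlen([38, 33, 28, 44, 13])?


rlen([38, 33, 28, 44, 13]) = 1 + rlen([33, 28, 44, 13])
rlen([33, 28, 44, 13]) = 1 + rlen([28, 44, 13])
rlen([28, 44, 13]) = 1 + rlen([44, 13])
rlen([44, 13]) = 1 + rlen([13])
rlen([13]) = 1 + rlen([])
rlen([]) = 0  (base case)
Unwinding: 1 + 1 + 1 + 1 + 1 + 0 = 5

5


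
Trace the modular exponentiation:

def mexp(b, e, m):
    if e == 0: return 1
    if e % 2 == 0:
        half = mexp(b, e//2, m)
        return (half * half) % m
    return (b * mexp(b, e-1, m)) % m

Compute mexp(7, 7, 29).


mexp(7, 7, 29): e is odd, compute mexp(7, 6, 29)
  mexp(7, 6, 29): e is even, compute mexp(7, 3, 29)
    mexp(7, 3, 29): e is odd, compute mexp(7, 2, 29)
      mexp(7, 2, 29): e is even, compute mexp(7, 1, 29)
        mexp(7, 1, 29): e is odd, compute mexp(7, 0, 29)
          mexp(7, 0, 29) = 1
        (7 * 1) % 29 = 7
      half=7, (7*7) % 29 = 20
    (7 * 20) % 29 = 24
  half=24, (24*24) % 29 = 25
(7 * 25) % 29 = 1

1


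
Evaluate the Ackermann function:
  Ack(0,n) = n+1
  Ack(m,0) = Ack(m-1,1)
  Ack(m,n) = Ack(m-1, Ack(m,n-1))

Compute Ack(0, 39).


Ack(0, 39) = 40
Result: Ack(0, 39) = 40

40


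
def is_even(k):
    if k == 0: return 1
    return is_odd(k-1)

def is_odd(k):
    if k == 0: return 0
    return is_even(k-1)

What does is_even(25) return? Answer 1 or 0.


is_even(25) = is_odd(24)
is_odd(24) = is_even(23)
is_even(23) = is_odd(22)
is_odd(22) = is_even(21)
is_even(21) = is_odd(20)
is_odd(20) = is_even(19)
is_even(19) = is_odd(18)
is_odd(18) = is_even(17)
is_even(17) = is_odd(16)
is_odd(16) = is_even(15)
is_even(15) = is_odd(14)
is_odd(14) = is_even(13)
is_even(13) = is_odd(12)
is_odd(12) = is_even(11)
is_even(11) = is_odd(10)
is_odd(10) = is_even(9)
is_even(9) = is_odd(8)
is_odd(8) = is_even(7)
is_even(7) = is_odd(6)
is_odd(6) = is_even(5)
is_even(5) = is_odd(4)
is_odd(4) = is_even(3)
is_even(3) = is_odd(2)
is_odd(2) = is_even(1)
is_even(1) = is_odd(0)
is_odd(0) = 0  (base case)
Result: 0

0


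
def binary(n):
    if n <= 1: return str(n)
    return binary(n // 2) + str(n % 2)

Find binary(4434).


binary(4434) = binary(2217) + '0'
binary(2217) = binary(1108) + '1'
binary(1108) = binary(554) + '0'
binary(554) = binary(277) + '0'
binary(277) = binary(138) + '1'
binary(138) = binary(69) + '0'
binary(69) = binary(34) + '1'
binary(34) = binary(17) + '0'
binary(17) = binary(8) + '1'
binary(8) = binary(4) + '0'
binary(4) = binary(2) + '0'
binary(2) = binary(1) + '0'
binary(1) = '1'  (base case)
Concatenating: '1' + '0' + '0' + '0' + '1' + '0' + '1' + '0' + '1' + '0' + '0' + '1' + '0' = '1000101010010'

1000101010010


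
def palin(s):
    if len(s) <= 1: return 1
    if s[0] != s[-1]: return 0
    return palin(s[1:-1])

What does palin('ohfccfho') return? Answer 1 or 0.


palin('ohfccfho'): s[0]='o' == s[-1]='o' -> check palin('hfccfh')
palin('hfccfh'): s[0]='h' == s[-1]='h' -> check palin('fccf')
palin('fccf'): s[0]='f' == s[-1]='f' -> check palin('cc')
palin('cc'): s[0]='c' == s[-1]='c' -> check palin('')
palin(''): len <= 1 -> return 1  (base case)
Result: 1 (palindrome)

1


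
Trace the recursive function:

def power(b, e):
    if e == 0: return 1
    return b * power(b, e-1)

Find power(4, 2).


power(4, 2)
= 4 * power(4, 1)
= 4 * 4 * power(4, 0)
= 4 * 4 * 1
= 16

16


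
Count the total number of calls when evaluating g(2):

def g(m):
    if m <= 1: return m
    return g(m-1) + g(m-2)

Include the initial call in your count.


Let C(n) = total calls for g(n)
C(0) = 1, C(1) = 1
C(2) = 1 + C(1) + C(0) = 1 + 1 + 1 = 3

3


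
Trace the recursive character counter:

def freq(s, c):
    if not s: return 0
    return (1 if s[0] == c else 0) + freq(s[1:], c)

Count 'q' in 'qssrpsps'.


s[0]='q' == 'q' -> 1
s[0]='s' != 'q' -> 0
s[0]='s' != 'q' -> 0
s[0]='r' != 'q' -> 0
s[0]='p' != 'q' -> 0
s[0]='s' != 'q' -> 0
s[0]='p' != 'q' -> 0
s[0]='s' != 'q' -> 0
Sum: 1 + 0 + 0 + 0 + 0 + 0 + 0 + 0 = 1

1


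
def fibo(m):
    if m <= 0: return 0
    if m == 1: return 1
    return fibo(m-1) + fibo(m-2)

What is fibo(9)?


Computing fibo(9) bottom-up:
fibo(0) = 0
fibo(1) = 1
fibo(2) = fibo(1) + fibo(0) = 1 + 0 = 1
fibo(3) = fibo(2) + fibo(1) = 1 + 1 = 2
fibo(4) = fibo(3) + fibo(2) = 2 + 1 = 3
fibo(5) = fibo(4) + fibo(3) = 3 + 2 = 5
fibo(6) = fibo(5) + fibo(4) = 5 + 3 = 8
fibo(7) = fibo(6) + fibo(5) = 8 + 5 = 13
fibo(8) = fibo(7) + fibo(6) = 13 + 8 = 21
fibo(9) = fibo(8) + fibo(7) = 21 + 13 = 34

34


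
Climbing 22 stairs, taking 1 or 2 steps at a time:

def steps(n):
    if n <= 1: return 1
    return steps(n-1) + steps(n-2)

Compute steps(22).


Building up from base cases:
steps(0) = 1
steps(1) = 1
steps(2) = steps(1) + steps(0) = 1 + 1 = 2
steps(3) = steps(2) + steps(1) = 2 + 1 = 3
steps(4) = steps(3) + steps(2) = 3 + 2 = 5
steps(5) = steps(4) + steps(3) = 5 + 3 = 8
steps(6) = steps(5) + steps(4) = 8 + 5 = 13
steps(7) = steps(6) + steps(5) = 13 + 8 = 21
steps(8) = steps(7) + steps(6) = 21 + 13 = 34
steps(9) = steps(8) + steps(7) = 34 + 21 = 55
steps(10) = steps(9) + steps(8) = 55 + 34 = 89
steps(11) = steps(10) + steps(9) = 89 + 55 = 144
steps(12) = steps(11) + steps(10) = 144 + 89 = 233
steps(13) = steps(12) + steps(11) = 233 + 144 = 377
steps(14) = steps(13) + steps(12) = 377 + 233 = 610
steps(15) = steps(14) + steps(13) = 610 + 377 = 987
steps(16) = steps(15) + steps(14) = 987 + 610 = 1597
steps(17) = steps(16) + steps(15) = 1597 + 987 = 2584
steps(18) = steps(17) + steps(16) = 2584 + 1597 = 4181
steps(19) = steps(18) + steps(17) = 4181 + 2584 = 6765
steps(20) = steps(19) + steps(18) = 6765 + 4181 = 10946
steps(21) = steps(20) + steps(19) = 10946 + 6765 = 17711
steps(22) = steps(21) + steps(20) = 17711 + 10946 = 28657

28657


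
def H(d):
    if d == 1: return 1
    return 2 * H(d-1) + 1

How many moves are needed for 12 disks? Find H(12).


H(12) = 2 * H(11) + 1
H(11) = 2 * H(10) + 1
H(10) = 2 * H(9) + 1
H(9) = 2 * H(8) + 1
H(8) = 2 * H(7) + 1
H(7) = 2 * H(6) + 1
H(6) = 2 * H(5) + 1
H(5) = 2 * H(4) + 1
H(4) = 2 * H(3) + 1
H(3) = 2 * H(2) + 1
H(2) = 2 * H(1) + 1
H(1) = 1  (base case)
H(2) = 2 * 1 + 1 = 3
H(3) = 2 * 3 + 1 = 7
H(4) = 2 * 7 + 1 = 15
H(5) = 2 * 15 + 1 = 31
H(6) = 2 * 31 + 1 = 63
H(7) = 2 * 63 + 1 = 127
H(8) = 2 * 127 + 1 = 255
H(9) = 2 * 255 + 1 = 511
H(10) = 2 * 511 + 1 = 1023
H(11) = 2 * 1023 + 1 = 2047
H(12) = 2 * 2047 + 1 = 4095

4095


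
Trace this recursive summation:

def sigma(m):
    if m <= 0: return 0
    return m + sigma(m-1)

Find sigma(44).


sigma(44)
= 44 + 43 + 42 + 41 + 40 + 39 + 38 + 37 + 36 + 35 + 34 + 33 + 32 + 31 + 30 + 29 + 28 + 27 + 26 + 25 + 24 + 23 + 22 + 21 + 20 + 19 + 18 + 17 + 16 + 15 + 14 + 13 + 12 + 11 + 10 + 9 + 8 + 7 + 6 + 5 + 4 + 3 + 2 + 1 + sigma(0)
= 44 + 43 + 42 + 41 + 40 + 39 + 38 + 37 + 36 + 35 + 34 + 33 + 32 + 31 + 30 + 29 + 28 + 27 + 26 + 25 + 24 + 23 + 22 + 21 + 20 + 19 + 18 + 17 + 16 + 15 + 14 + 13 + 12 + 11 + 10 + 9 + 8 + 7 + 6 + 5 + 4 + 3 + 2 + 1 + 0
= 990

990


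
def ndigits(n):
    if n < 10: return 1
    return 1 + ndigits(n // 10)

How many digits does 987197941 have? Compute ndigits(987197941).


ndigits(987197941) = 1 + ndigits(98719794)
ndigits(98719794) = 1 + ndigits(9871979)
ndigits(9871979) = 1 + ndigits(987197)
ndigits(987197) = 1 + ndigits(98719)
ndigits(98719) = 1 + ndigits(9871)
ndigits(9871) = 1 + ndigits(987)
ndigits(987) = 1 + ndigits(98)
ndigits(98) = 1 + ndigits(9)
ndigits(9) = 1  (base case: 9 < 10)
Unwinding: 1 + 1 + 1 + 1 + 1 + 1 + 1 + 1 + 1 = 9

9


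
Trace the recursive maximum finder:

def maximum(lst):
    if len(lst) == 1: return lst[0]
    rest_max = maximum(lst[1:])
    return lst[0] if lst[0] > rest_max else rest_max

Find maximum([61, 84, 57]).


maximum([61, 84, 57]): compare 61 with maximum([84, 57])
maximum([84, 57]): compare 84 with maximum([57])
maximum([57]) = 57  (base case)
Compare 84 with 57 -> 84
Compare 61 with 84 -> 84

84


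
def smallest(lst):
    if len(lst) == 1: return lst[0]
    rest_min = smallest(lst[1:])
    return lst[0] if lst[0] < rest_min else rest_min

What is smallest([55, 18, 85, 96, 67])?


smallest([55, 18, 85, 96, 67]): compare 55 with smallest([18, 85, 96, 67])
smallest([18, 85, 96, 67]): compare 18 with smallest([85, 96, 67])
smallest([85, 96, 67]): compare 85 with smallest([96, 67])
smallest([96, 67]): compare 96 with smallest([67])
smallest([67]) = 67  (base case)
Compare 96 with 67 -> 67
Compare 85 with 67 -> 67
Compare 18 with 67 -> 18
Compare 55 with 18 -> 18

18


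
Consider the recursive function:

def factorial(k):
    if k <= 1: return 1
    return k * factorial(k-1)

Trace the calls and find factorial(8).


factorial(8)
= 8 * factorial(7)
= 8 * 7 * factorial(6)
= 8 * 7 * 6 * factorial(5)
= 8 * 7 * 6 * 5 * factorial(4)
= 8 * 7 * 6 * 5 * 4 * factorial(3)
= 8 * 7 * 6 * 5 * 4 * 3 * factorial(2)
= 8 * 7 * 6 * 5 * 4 * 3 * 2 * factorial(1)
= 8 * 7 * 6 * 5 * 4 * 3 * 2 * 1
= 40320

40320


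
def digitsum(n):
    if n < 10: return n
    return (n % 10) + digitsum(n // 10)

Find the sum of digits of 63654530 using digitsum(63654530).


digitsum(63654530) = 0 + digitsum(6365453)
digitsum(6365453) = 3 + digitsum(636545)
digitsum(636545) = 5 + digitsum(63654)
digitsum(63654) = 4 + digitsum(6365)
digitsum(6365) = 5 + digitsum(636)
digitsum(636) = 6 + digitsum(63)
digitsum(63) = 3 + digitsum(6)
digitsum(6) = 6  (base case)
Total: 0 + 3 + 5 + 4 + 5 + 6 + 3 + 6 = 32

32


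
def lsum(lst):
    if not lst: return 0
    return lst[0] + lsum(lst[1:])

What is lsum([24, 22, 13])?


lsum([24, 22, 13]) = 24 + lsum([22, 13])
lsum([22, 13]) = 22 + lsum([13])
lsum([13]) = 13 + lsum([])
lsum([]) = 0  (base case)
Total: 24 + 22 + 13 + 0 = 59

59


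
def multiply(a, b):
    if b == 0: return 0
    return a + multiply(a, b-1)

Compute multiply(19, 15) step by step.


multiply(19, 15) = 19 + multiply(19, 14)
multiply(19, 14) = 19 + multiply(19, 13)
multiply(19, 13) = 19 + multiply(19, 12)
multiply(19, 12) = 19 + multiply(19, 11)
multiply(19, 11) = 19 + multiply(19, 10)
multiply(19, 10) = 19 + multiply(19, 9)
multiply(19, 9) = 19 + multiply(19, 8)
multiply(19, 8) = 19 + multiply(19, 7)
multiply(19, 7) = 19 + multiply(19, 6)
multiply(19, 6) = 19 + multiply(19, 5)
multiply(19, 5) = 19 + multiply(19, 4)
multiply(19, 4) = 19 + multiply(19, 3)
multiply(19, 3) = 19 + multiply(19, 2)
multiply(19, 2) = 19 + multiply(19, 1)
multiply(19, 1) = 19 + multiply(19, 0)
multiply(19, 0) = 0  (base case)
Total: 19 + 19 + 19 + 19 + 19 + 19 + 19 + 19 + 19 + 19 + 19 + 19 + 19 + 19 + 19 + 0 = 285

285


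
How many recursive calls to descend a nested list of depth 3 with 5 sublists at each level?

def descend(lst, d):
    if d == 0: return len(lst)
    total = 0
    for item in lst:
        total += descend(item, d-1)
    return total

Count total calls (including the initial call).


At depth 0 (root): 1 call
At depth 1: each of 1 parents calls descend on 5 children = 5 calls
At depth 2: each of 5 parents calls descend on 5 children = 25 calls
At depth 3: each of 25 parents calls descend on 5 children = 125 calls
Total: 1 + 5 + 25 + 125 = 156

156


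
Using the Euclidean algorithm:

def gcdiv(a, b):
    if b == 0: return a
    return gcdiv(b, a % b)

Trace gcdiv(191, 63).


gcdiv(191, 63) = gcdiv(63, 2)
gcdiv(63, 2) = gcdiv(2, 1)
gcdiv(2, 1) = gcdiv(1, 0)
gcdiv(1, 0) = 1  (base case)

1


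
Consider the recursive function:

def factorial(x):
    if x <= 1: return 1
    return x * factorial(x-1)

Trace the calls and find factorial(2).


factorial(2)
= 2 * factorial(1)
= 2 * 1
= 2

2


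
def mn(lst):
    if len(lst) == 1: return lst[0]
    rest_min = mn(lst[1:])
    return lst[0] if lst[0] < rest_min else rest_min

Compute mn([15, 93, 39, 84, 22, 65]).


mn([15, 93, 39, 84, 22, 65]): compare 15 with mn([93, 39, 84, 22, 65])
mn([93, 39, 84, 22, 65]): compare 93 with mn([39, 84, 22, 65])
mn([39, 84, 22, 65]): compare 39 with mn([84, 22, 65])
mn([84, 22, 65]): compare 84 with mn([22, 65])
mn([22, 65]): compare 22 with mn([65])
mn([65]) = 65  (base case)
Compare 22 with 65 -> 22
Compare 84 with 22 -> 22
Compare 39 with 22 -> 22
Compare 93 with 22 -> 22
Compare 15 with 22 -> 15

15


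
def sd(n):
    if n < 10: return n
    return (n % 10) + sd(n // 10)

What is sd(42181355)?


sd(42181355) = 5 + sd(4218135)
sd(4218135) = 5 + sd(421813)
sd(421813) = 3 + sd(42181)
sd(42181) = 1 + sd(4218)
sd(4218) = 8 + sd(421)
sd(421) = 1 + sd(42)
sd(42) = 2 + sd(4)
sd(4) = 4  (base case)
Total: 5 + 5 + 3 + 1 + 8 + 1 + 2 + 4 = 29

29


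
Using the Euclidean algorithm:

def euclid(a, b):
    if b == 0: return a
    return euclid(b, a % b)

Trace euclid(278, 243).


euclid(278, 243) = euclid(243, 35)
euclid(243, 35) = euclid(35, 33)
euclid(35, 33) = euclid(33, 2)
euclid(33, 2) = euclid(2, 1)
euclid(2, 1) = euclid(1, 0)
euclid(1, 0) = 1  (base case)

1


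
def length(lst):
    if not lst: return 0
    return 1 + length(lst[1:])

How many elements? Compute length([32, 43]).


length([32, 43]) = 1 + length([43])
length([43]) = 1 + length([])
length([]) = 0  (base case)
Unwinding: 1 + 1 + 0 = 2

2


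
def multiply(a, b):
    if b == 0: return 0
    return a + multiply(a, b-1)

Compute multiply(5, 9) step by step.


multiply(5, 9) = 5 + multiply(5, 8)
multiply(5, 8) = 5 + multiply(5, 7)
multiply(5, 7) = 5 + multiply(5, 6)
multiply(5, 6) = 5 + multiply(5, 5)
multiply(5, 5) = 5 + multiply(5, 4)
multiply(5, 4) = 5 + multiply(5, 3)
multiply(5, 3) = 5 + multiply(5, 2)
multiply(5, 2) = 5 + multiply(5, 1)
multiply(5, 1) = 5 + multiply(5, 0)
multiply(5, 0) = 0  (base case)
Total: 5 + 5 + 5 + 5 + 5 + 5 + 5 + 5 + 5 + 0 = 45

45


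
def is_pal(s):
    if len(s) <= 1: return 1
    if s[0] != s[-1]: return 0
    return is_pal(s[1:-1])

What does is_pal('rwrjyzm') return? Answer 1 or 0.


is_pal('rwrjyzm'): s[0]='r' != s[-1]='m' -> return 0
Result: 0 (not a palindrome)

0


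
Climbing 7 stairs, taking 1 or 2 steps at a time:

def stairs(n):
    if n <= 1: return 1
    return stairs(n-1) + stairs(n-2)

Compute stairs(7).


Building up from base cases:
stairs(0) = 1
stairs(1) = 1
stairs(2) = stairs(1) + stairs(0) = 1 + 1 = 2
stairs(3) = stairs(2) + stairs(1) = 2 + 1 = 3
stairs(4) = stairs(3) + stairs(2) = 3 + 2 = 5
stairs(5) = stairs(4) + stairs(3) = 5 + 3 = 8
stairs(6) = stairs(5) + stairs(4) = 8 + 5 = 13
stairs(7) = stairs(6) + stairs(5) = 13 + 8 = 21

21


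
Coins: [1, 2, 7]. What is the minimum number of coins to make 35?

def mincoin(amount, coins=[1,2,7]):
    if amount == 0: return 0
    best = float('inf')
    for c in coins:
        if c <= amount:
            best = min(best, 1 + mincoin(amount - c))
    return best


Building up with DP:
mincoin(0) = 0
mincoin(1) = min(1+mincoin(0)=1+0=1) = 1
mincoin(2) = min(1+mincoin(1)=1+1=2, 1+mincoin(0)=1+0=1) = 1
mincoin(3) = min(1+mincoin(2)=1+1=2, 1+mincoin(1)=1+1=2) = 2
mincoin(4) = min(1+mincoin(3)=1+2=3, 1+mincoin(2)=1+1=2) = 2
mincoin(5) = min(1+mincoin(4)=1+2=3, 1+mincoin(3)=1+2=3) = 3
mincoin(6) = min(1+mincoin(5)=1+3=4, 1+mincoin(4)=1+2=3) = 3
mincoin(7) = min(1+mincoin(6)=1+3=4, 1+mincoin(5)=1+3=4, 1+mincoin(0)=1+0=1) = 1
mincoin(8) = min(1+mincoin(7)=1+1=2, 1+mincoin(6)=1+3=4, 1+mincoin(1)=1+1=2) = 2
mincoin(9) = min(1+mincoin(8)=1+2=3, 1+mincoin(7)=1+1=2, 1+mincoin(2)=1+1=2) = 2
mincoin(10) = min(1+mincoin(9)=1+2=3, 1+mincoin(8)=1+2=3, 1+mincoin(3)=1+2=3) = 3
mincoin(11) = min(1+mincoin(10)=1+3=4, 1+mincoin(9)=1+2=3, 1+mincoin(4)=1+2=3) = 3
mincoin(12) = min(1+mincoin(11)=1+3=4, 1+mincoin(10)=1+3=4, 1+mincoin(5)=1+3=4) = 4
mincoin(13) = min(1+mincoin(12)=1+4=5, 1+mincoin(11)=1+3=4, 1+mincoin(6)=1+3=4) = 4
mincoin(14) = min(1+mincoin(13)=1+4=5, 1+mincoin(12)=1+4=5, 1+mincoin(7)=1+1=2) = 2
mincoin(15) = min(1+mincoin(14)=1+2=3, 1+mincoin(13)=1+4=5, 1+mincoin(8)=1+2=3) = 3
mincoin(16) = min(1+mincoin(15)=1+3=4, 1+mincoin(14)=1+2=3, 1+mincoin(9)=1+2=3) = 3
mincoin(17) = min(1+mincoin(16)=1+3=4, 1+mincoin(15)=1+3=4, 1+mincoin(10)=1+3=4) = 4
mincoin(18) = min(1+mincoin(17)=1+4=5, 1+mincoin(16)=1+3=4, 1+mincoin(11)=1+3=4) = 4
mincoin(19) = min(1+mincoin(18)=1+4=5, 1+mincoin(17)=1+4=5, 1+mincoin(12)=1+4=5) = 5
mincoin(20) = min(1+mincoin(19)=1+5=6, 1+mincoin(18)=1+4=5, 1+mincoin(13)=1+4=5) = 5
mincoin(21) = min(1+mincoin(20)=1+5=6, 1+mincoin(19)=1+5=6, 1+mincoin(14)=1+2=3) = 3
mincoin(22) = min(1+mincoin(21)=1+3=4, 1+mincoin(20)=1+5=6, 1+mincoin(15)=1+3=4) = 4
mincoin(23) = min(1+mincoin(22)=1+4=5, 1+mincoin(21)=1+3=4, 1+mincoin(16)=1+3=4) = 4
mincoin(24) = min(1+mincoin(23)=1+4=5, 1+mincoin(22)=1+4=5, 1+mincoin(17)=1+4=5) = 5
mincoin(25) = min(1+mincoin(24)=1+5=6, 1+mincoin(23)=1+4=5, 1+mincoin(18)=1+4=5) = 5
mincoin(26) = min(1+mincoin(25)=1+5=6, 1+mincoin(24)=1+5=6, 1+mincoin(19)=1+5=6) = 6
mincoin(27) = min(1+mincoin(26)=1+6=7, 1+mincoin(25)=1+5=6, 1+mincoin(20)=1+5=6) = 6
mincoin(28) = min(1+mincoin(27)=1+6=7, 1+mincoin(26)=1+6=7, 1+mincoin(21)=1+3=4) = 4
mincoin(29) = min(1+mincoin(28)=1+4=5, 1+mincoin(27)=1+6=7, 1+mincoin(22)=1+4=5) = 5
mincoin(30) = min(1+mincoin(29)=1+5=6, 1+mincoin(28)=1+4=5, 1+mincoin(23)=1+4=5) = 5
mincoin(31) = min(1+mincoin(30)=1+5=6, 1+mincoin(29)=1+5=6, 1+mincoin(24)=1+5=6) = 6
mincoin(32) = min(1+mincoin(31)=1+6=7, 1+mincoin(30)=1+5=6, 1+mincoin(25)=1+5=6) = 6
mincoin(33) = min(1+mincoin(32)=1+6=7, 1+mincoin(31)=1+6=7, 1+mincoin(26)=1+6=7) = 7
mincoin(34) = min(1+mincoin(33)=1+7=8, 1+mincoin(32)=1+6=7, 1+mincoin(27)=1+6=7) = 7
mincoin(35) = min(1+mincoin(34)=1+7=8, 1+mincoin(33)=1+7=8, 1+mincoin(28)=1+4=5) = 5

5


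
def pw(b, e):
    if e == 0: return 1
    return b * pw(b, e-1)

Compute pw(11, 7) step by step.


pw(11, 7)
= 11 * pw(11, 6)
= 11 * 11 * pw(11, 5)
= 11 * 11 * 11 * pw(11, 4)
= 11 * 11 * 11 * 11 * pw(11, 3)
= 11 * 11 * 11 * 11 * 11 * pw(11, 2)
= 11 * 11 * 11 * 11 * 11 * 11 * pw(11, 1)
= 11 * 11 * 11 * 11 * 11 * 11 * 11 * pw(11, 0)
= 11 * 11 * 11 * 11 * 11 * 11 * 11 * 1
= 19487171

19487171


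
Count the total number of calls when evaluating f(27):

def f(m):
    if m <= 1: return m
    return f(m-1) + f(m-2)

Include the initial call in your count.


Let C(n) = total calls for f(n)
C(0) = 1, C(1) = 1
C(2) = 1 + C(1) + C(0) = 1 + 1 + 1 = 3
C(3) = 1 + C(2) + C(1) = 1 + 3 + 1 = 5
C(4) = 1 + C(3) + C(2) = 1 + 5 + 3 = 9
C(5) = 1 + C(4) + C(3) = 1 + 9 + 5 = 15
C(6) = 1 + C(5) + C(4) = 1 + 15 + 9 = 25
C(7) = 1 + C(6) + C(5) = 1 + 25 + 15 = 41
C(8) = 1 + C(7) + C(6) = 1 + 41 + 25 = 67
C(9) = 1 + C(8) + C(7) = 1 + 67 + 41 = 109
C(10) = 1 + C(9) + C(8) = 1 + 109 + 67 = 177
C(11) = 1 + C(10) + C(9) = 1 + 177 + 109 = 287
C(12) = 1 + C(11) + C(10) = 1 + 287 + 177 = 465
C(13) = 1 + C(12) + C(11) = 1 + 465 + 287 = 753
C(14) = 1 + C(13) + C(12) = 1 + 753 + 465 = 1219
C(15) = 1 + C(14) + C(13) = 1 + 1219 + 753 = 1973
C(16) = 1 + C(15) + C(14) = 1 + 1973 + 1219 = 3193
C(17) = 1 + C(16) + C(15) = 1 + 3193 + 1973 = 5167
C(18) = 1 + C(17) + C(16) = 1 + 5167 + 3193 = 8361
C(19) = 1 + C(18) + C(17) = 1 + 8361 + 5167 = 13529
C(20) = 1 + C(19) + C(18) = 1 + 13529 + 8361 = 21891
C(21) = 1 + C(20) + C(19) = 1 + 21891 + 13529 = 35421
C(22) = 1 + C(21) + C(20) = 1 + 35421 + 21891 = 57313
C(23) = 1 + C(22) + C(21) = 1 + 57313 + 35421 = 92735
C(24) = 1 + C(23) + C(22) = 1 + 92735 + 57313 = 150049
C(25) = 1 + C(24) + C(23) = 1 + 150049 + 92735 = 242785
C(26) = 1 + C(25) + C(24) = 1 + 242785 + 150049 = 392835
C(27) = 1 + C(26) + C(25) = 1 + 392835 + 242785 = 635621

635621


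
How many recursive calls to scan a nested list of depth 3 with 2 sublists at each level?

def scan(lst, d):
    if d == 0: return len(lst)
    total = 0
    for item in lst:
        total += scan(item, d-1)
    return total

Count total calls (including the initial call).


At depth 0 (root): 1 call
At depth 1: each of 1 parents calls scan on 2 children = 2 calls
At depth 2: each of 2 parents calls scan on 2 children = 4 calls
At depth 3: each of 4 parents calls scan on 2 children = 8 calls
Total: 1 + 2 + 4 + 8 = 15

15


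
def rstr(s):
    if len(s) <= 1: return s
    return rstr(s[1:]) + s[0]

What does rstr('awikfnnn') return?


rstr('awikfnnn') = rstr('wikfnnn') + 'a'
rstr('wikfnnn') = rstr('ikfnnn') + 'w'
rstr('ikfnnn') = rstr('kfnnn') + 'i'
rstr('kfnnn') = rstr('fnnn') + 'k'
rstr('fnnn') = rstr('nnn') + 'f'
rstr('nnn') = rstr('nn') + 'n'
rstr('nn') = rstr('n') + 'n'
rstr('n') = 'n'  (base case)
Concatenating: 'n' + 'n' + 'n' + 'f' + 'k' + 'i' + 'w' + 'a' = 'nnnfkiwa'

nnnfkiwa


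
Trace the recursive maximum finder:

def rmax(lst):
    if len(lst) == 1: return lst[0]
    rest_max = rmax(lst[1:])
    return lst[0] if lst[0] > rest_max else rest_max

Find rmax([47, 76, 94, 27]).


rmax([47, 76, 94, 27]): compare 47 with rmax([76, 94, 27])
rmax([76, 94, 27]): compare 76 with rmax([94, 27])
rmax([94, 27]): compare 94 with rmax([27])
rmax([27]) = 27  (base case)
Compare 94 with 27 -> 94
Compare 76 with 94 -> 94
Compare 47 with 94 -> 94

94


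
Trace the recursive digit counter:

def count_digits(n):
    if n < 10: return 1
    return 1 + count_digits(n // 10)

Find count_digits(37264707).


count_digits(37264707) = 1 + count_digits(3726470)
count_digits(3726470) = 1 + count_digits(372647)
count_digits(372647) = 1 + count_digits(37264)
count_digits(37264) = 1 + count_digits(3726)
count_digits(3726) = 1 + count_digits(372)
count_digits(372) = 1 + count_digits(37)
count_digits(37) = 1 + count_digits(3)
count_digits(3) = 1  (base case: 3 < 10)
Unwinding: 1 + 1 + 1 + 1 + 1 + 1 + 1 + 1 = 8

8


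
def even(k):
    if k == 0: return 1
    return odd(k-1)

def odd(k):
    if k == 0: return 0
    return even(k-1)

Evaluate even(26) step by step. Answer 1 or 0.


even(26) = odd(25)
odd(25) = even(24)
even(24) = odd(23)
odd(23) = even(22)
even(22) = odd(21)
odd(21) = even(20)
even(20) = odd(19)
odd(19) = even(18)
even(18) = odd(17)
odd(17) = even(16)
even(16) = odd(15)
odd(15) = even(14)
even(14) = odd(13)
odd(13) = even(12)
even(12) = odd(11)
odd(11) = even(10)
even(10) = odd(9)
odd(9) = even(8)
even(8) = odd(7)
odd(7) = even(6)
even(6) = odd(5)
odd(5) = even(4)
even(4) = odd(3)
odd(3) = even(2)
even(2) = odd(1)
odd(1) = even(0)
even(0) = 1  (base case)
Result: 1

1


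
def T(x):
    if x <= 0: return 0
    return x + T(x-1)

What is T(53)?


T(53)
= 53 + 52 + 51 + 50 + 49 + 48 + 47 + 46 + 45 + 44 + 43 + 42 + 41 + 40 + 39 + 38 + 37 + 36 + 35 + 34 + 33 + 32 + 31 + 30 + 29 + 28 + 27 + 26 + 25 + 24 + 23 + 22 + 21 + 20 + 19 + 18 + 17 + 16 + 15 + 14 + 13 + 12 + 11 + 10 + 9 + 8 + 7 + 6 + 5 + 4 + 3 + 2 + 1 + T(0)
= 53 + 52 + 51 + 50 + 49 + 48 + 47 + 46 + 45 + 44 + 43 + 42 + 41 + 40 + 39 + 38 + 37 + 36 + 35 + 34 + 33 + 32 + 31 + 30 + 29 + 28 + 27 + 26 + 25 + 24 + 23 + 22 + 21 + 20 + 19 + 18 + 17 + 16 + 15 + 14 + 13 + 12 + 11 + 10 + 9 + 8 + 7 + 6 + 5 + 4 + 3 + 2 + 1 + 0
= 1431

1431


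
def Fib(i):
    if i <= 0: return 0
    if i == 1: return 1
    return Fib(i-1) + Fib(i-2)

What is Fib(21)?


Computing Fib(21) bottom-up:
Fib(0) = 0
Fib(1) = 1
Fib(2) = Fib(1) + Fib(0) = 1 + 0 = 1
Fib(3) = Fib(2) + Fib(1) = 1 + 1 = 2
Fib(4) = Fib(3) + Fib(2) = 2 + 1 = 3
Fib(5) = Fib(4) + Fib(3) = 3 + 2 = 5
Fib(6) = Fib(5) + Fib(4) = 5 + 3 = 8
Fib(7) = Fib(6) + Fib(5) = 8 + 5 = 13
Fib(8) = Fib(7) + Fib(6) = 13 + 8 = 21
Fib(9) = Fib(8) + Fib(7) = 21 + 13 = 34
Fib(10) = Fib(9) + Fib(8) = 34 + 21 = 55
Fib(11) = Fib(10) + Fib(9) = 55 + 34 = 89
Fib(12) = Fib(11) + Fib(10) = 89 + 55 = 144
Fib(13) = Fib(12) + Fib(11) = 144 + 89 = 233
Fib(14) = Fib(13) + Fib(12) = 233 + 144 = 377
Fib(15) = Fib(14) + Fib(13) = 377 + 233 = 610
Fib(16) = Fib(15) + Fib(14) = 610 + 377 = 987
Fib(17) = Fib(16) + Fib(15) = 987 + 610 = 1597
Fib(18) = Fib(17) + Fib(16) = 1597 + 987 = 2584
Fib(19) = Fib(18) + Fib(17) = 2584 + 1597 = 4181
Fib(20) = Fib(19) + Fib(18) = 4181 + 2584 = 6765
Fib(21) = Fib(20) + Fib(19) = 6765 + 4181 = 10946

10946


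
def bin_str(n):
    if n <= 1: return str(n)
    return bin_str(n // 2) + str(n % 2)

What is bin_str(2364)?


bin_str(2364) = bin_str(1182) + '0'
bin_str(1182) = bin_str(591) + '0'
bin_str(591) = bin_str(295) + '1'
bin_str(295) = bin_str(147) + '1'
bin_str(147) = bin_str(73) + '1'
bin_str(73) = bin_str(36) + '1'
bin_str(36) = bin_str(18) + '0'
bin_str(18) = bin_str(9) + '0'
bin_str(9) = bin_str(4) + '1'
bin_str(4) = bin_str(2) + '0'
bin_str(2) = bin_str(1) + '0'
bin_str(1) = '1'  (base case)
Concatenating: '1' + '0' + '0' + '1' + '0' + '0' + '1' + '1' + '1' + '1' + '0' + '0' = '100100111100'

100100111100
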